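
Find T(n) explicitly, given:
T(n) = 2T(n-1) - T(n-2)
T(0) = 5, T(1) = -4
Characteristic equation: x² - 2x + 1 = 0, which is (x - (1))².
Repeated root r = 1.
General solution: T(n) = (A + Bn)·(1)^n.
From T(0) = 5: A = 5.
From T(1) = -4: (A + B)·(1) = -4 ⇒ B = -9.
So T(n) = \left(5 - 9 n\right) \cdot (1)^n.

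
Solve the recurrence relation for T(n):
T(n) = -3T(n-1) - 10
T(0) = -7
First-order linear non-homogeneous.
Homogeneous solution: T_h(n) = A·(-3)^n.
Try constant particular solution T_p = K: K = -3K - 10 ⇒ K = - \frac{5}{2}.
General: T(n) = A·(-3)^n - \frac{5}{2}.
Apply T(0) = -7: A - \frac{5}{2} = -7 ⇒ A = - \frac{9}{2}.
So T(n) = - \frac{9 \left(-3\right)^{n}}{2} - \frac{5}{2}.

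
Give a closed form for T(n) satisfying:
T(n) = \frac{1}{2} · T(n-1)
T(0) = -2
Pure geometric recurrence with ratio \frac{1}{2}.
By induction T(n) = T(0) · (\frac{1}{2})^n = - 2 \cdot 2^{- n}.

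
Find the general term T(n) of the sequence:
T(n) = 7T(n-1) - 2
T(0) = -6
First-order linear non-homogeneous.
Homogeneous solution: T_h(n) = A·(7)^n.
Try constant particular solution T_p = K: K = 7K - 2 ⇒ K = \frac{1}{3}.
General: T(n) = A·(7)^n + \frac{1}{3}.
Apply T(0) = -6: A + \frac{1}{3} = -6 ⇒ A = - \frac{19}{3}.
So T(n) = \frac{1}{3} - \frac{19 \cdot 7^{n}}{3}.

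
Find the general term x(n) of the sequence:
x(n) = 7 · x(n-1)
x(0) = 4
Pure geometric recurrence with ratio 7.
By induction x(n) = x(0) · (7)^n = 4 \cdot 7^{n}.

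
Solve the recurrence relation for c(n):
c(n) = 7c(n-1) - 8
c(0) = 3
First-order linear non-homogeneous.
Homogeneous solution: c_h(n) = A·(7)^n.
Try constant particular solution c_p = K: K = 7K - 8 ⇒ K = \frac{4}{3}.
General: c(n) = A·(7)^n + \frac{4}{3}.
Apply c(0) = 3: A + \frac{4}{3} = 3 ⇒ A = \frac{5}{3}.
So c(n) = \frac{5 \cdot 7^{n}}{3} + \frac{4}{3}.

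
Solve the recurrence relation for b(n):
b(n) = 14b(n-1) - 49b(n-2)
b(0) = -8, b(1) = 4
Characteristic equation: x² - 14x + 49 = 0, which is (x - (7))².
Repeated root r = 7.
General solution: b(n) = (A + Bn)·(7)^n.
From b(0) = -8: A = -8.
From b(1) = 4: (A + B)·(7) = 4 ⇒ B = \frac{60}{7}.
So b(n) = \left(\frac{60 n}{7} - 8\right) \cdot (7)^n.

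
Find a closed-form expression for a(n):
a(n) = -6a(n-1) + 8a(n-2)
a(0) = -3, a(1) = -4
Characteristic equation: x² + 6x - 8 = 0.
Discriminant Δ = (-6)² + 4·(8) = 68.
Roots r₁,₂ = (-6 ± √68)/2, so r₁ = -3 + \sqrt{17}, r₂ = - \sqrt{17} - 3.
General solution: a(n) = A·r₁^n + B·r₂^n.
From the initial conditions, A + B = -3 and r₁A + r₂B = -4.
Since r₁ - r₂ = √68: A = (-4 - (-3)r₂)/√68 = - \frac{13 \sqrt{17}}{34} - \frac{3}{2}, and B = -3 - A = - \frac{3}{2} + \frac{13 \sqrt{17}}{34}.
So a(n) = \left(- \frac{13 \sqrt{17}}{34} - \frac{3}{2}\right)\left(-3 + \sqrt{17}\right)^n + \left(- \frac{3}{2} + \frac{13 \sqrt{17}}{34}\right)\left(- \sqrt{17} - 3\right)^n.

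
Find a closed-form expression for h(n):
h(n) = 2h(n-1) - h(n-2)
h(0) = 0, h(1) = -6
Characteristic equation: x² - 2x + 1 = 0, which is (x - (1))².
Repeated root r = 1.
General solution: h(n) = (A + Bn)·(1)^n.
From h(0) = 0: A = 0.
From h(1) = -6: (A + B)·(1) = -6 ⇒ B = -6.
So h(n) = \left(- 6 n\right) \cdot (1)^n.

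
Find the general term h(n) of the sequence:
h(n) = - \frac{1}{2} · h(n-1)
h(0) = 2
Pure geometric recurrence with ratio - \frac{1}{2}.
By induction h(n) = h(0) · (- \frac{1}{2})^n = 2 \left(- \frac{1}{2}\right)^{n}.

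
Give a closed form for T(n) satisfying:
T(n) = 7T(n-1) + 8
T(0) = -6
First-order linear non-homogeneous.
Homogeneous solution: T_h(n) = A·(7)^n.
Try constant particular solution T_p = K: K = 7K + 8 ⇒ K = - \frac{4}{3}.
General: T(n) = A·(7)^n - \frac{4}{3}.
Apply T(0) = -6: A - \frac{4}{3} = -6 ⇒ A = - \frac{14}{3}.
So T(n) = - \frac{14 \cdot 7^{n}}{3} - \frac{4}{3}.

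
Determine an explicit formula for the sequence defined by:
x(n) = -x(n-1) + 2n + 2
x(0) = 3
First-order linear with linear forcing.
Homogeneous solution: x_h(n) = A·(-1)^n.
Try particular x_p(n) = pn + q. Substituting:
  pn + q = -(p(n-1) + q) + 2n + 2.
Matching the n-coefficient: p = -p + 2 ⇒ p = 1.
Matching constants: q = p - q + 2 ⇒ q = \frac{3}{2}.
General: x(n) = A·(-1)^n + n + \frac{3}{2}.
Apply x(0) = 3: A + \frac{3}{2} = 3 ⇒ A = \frac{3}{2}.
So x(n) = \frac{3 \left(-1\right)^{n}}{2} + n + \frac{3}{2}.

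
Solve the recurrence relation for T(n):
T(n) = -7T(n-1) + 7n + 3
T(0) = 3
First-order linear with linear forcing.
Homogeneous solution: T_h(n) = A·(-7)^n.
Try particular T_p(n) = pn + q. Substituting:
  pn + q = -7(p(n-1) + q) + 7n + 3.
Matching the n-coefficient: p = -7p + 7 ⇒ p = \frac{7}{8}.
Matching constants: q = 7p - 7q + 3 ⇒ q = \frac{73}{64}.
General: T(n) = A·(-7)^n + \frac{7 n}{8} + \frac{73}{64}.
Apply T(0) = 3: A + \frac{73}{64} = 3 ⇒ A = \frac{119}{64}.
So T(n) = \frac{119 \left(-7\right)^{n}}{64} + \frac{7 n}{8} + \frac{73}{64}.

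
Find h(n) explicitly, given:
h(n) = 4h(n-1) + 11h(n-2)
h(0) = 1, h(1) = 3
Characteristic equation: x² - 4x - 11 = 0.
Discriminant Δ = (4)² + 4·(11) = 60.
Roots r₁,₂ = (4 ± √60)/2, so r₁ = 2 + \sqrt{15}, r₂ = 2 - \sqrt{15}.
General solution: h(n) = A·r₁^n + B·r₂^n.
From the initial conditions, A + B = 1 and r₁A + r₂B = 3.
Since r₁ - r₂ = √60: A = (3 - (1)r₂)/√60 = \frac{\sqrt{15}}{30} + \frac{1}{2}, and B = 1 - A = \frac{1}{2} - \frac{\sqrt{15}}{30}.
So h(n) = \left(\frac{\sqrt{15}}{30} + \frac{1}{2}\right)\left(2 + \sqrt{15}\right)^n + \left(\frac{1}{2} - \frac{\sqrt{15}}{30}\right)\left(2 - \sqrt{15}\right)^n.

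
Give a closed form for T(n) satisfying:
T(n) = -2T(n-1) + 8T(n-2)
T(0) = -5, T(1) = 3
Characteristic equation: x² + 2x - 8 = 0, which factors as (x - (-4))(x - (2)) = 0.
Roots r₁ = -4, r₂ = 2 (distinct).
General solution: T(n) = A·(-4)^n + B·(2)^n.
From T(0) = -5: A + B = -5.
From T(1) = 3: -4A + 2B = 3.
Solving: A = - \frac{13}{6}, B = - \frac{17}{6}.
So T(n) = - \frac{13 \left(-4\right)^{n}}{6} - \frac{17 \cdot 2^{n}}{6}.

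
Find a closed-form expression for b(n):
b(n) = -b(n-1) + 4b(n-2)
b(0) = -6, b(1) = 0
Characteristic equation: x² + x - 4 = 0.
Discriminant Δ = (-1)² + 4·(4) = 17.
Roots r₁,₂ = (-1 ± √17)/2, so r₁ = - \frac{1}{2} + \frac{\sqrt{17}}{2}, r₂ = - \frac{\sqrt{17}}{2} - \frac{1}{2}.
General solution: b(n) = A·r₁^n + B·r₂^n.
From the initial conditions, A + B = -6 and r₁A + r₂B = 0.
Since r₁ - r₂ = √17: A = (0 - (-6)r₂)/√17 = -3 - \frac{3 \sqrt{17}}{17}, and B = -6 - A = -3 + \frac{3 \sqrt{17}}{17}.
So b(n) = \left(-3 - \frac{3 \sqrt{17}}{17}\right)\left(- \frac{1}{2} + \frac{\sqrt{17}}{2}\right)^n + \left(-3 + \frac{3 \sqrt{17}}{17}\right)\left(- \frac{\sqrt{17}}{2} - \frac{1}{2}\right)^n.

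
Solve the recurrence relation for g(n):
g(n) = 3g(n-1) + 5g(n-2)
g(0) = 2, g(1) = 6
Characteristic equation: x² - 3x - 5 = 0.
Discriminant Δ = (3)² + 4·(5) = 29.
Roots r₁,₂ = (3 ± √29)/2, so r₁ = \frac{3}{2} + \frac{\sqrt{29}}{2}, r₂ = \frac{3}{2} - \frac{\sqrt{29}}{2}.
General solution: g(n) = A·r₁^n + B·r₂^n.
From the initial conditions, A + B = 2 and r₁A + r₂B = 6.
Since r₁ - r₂ = √29: A = (6 - (2)r₂)/√29 = \frac{3 \sqrt{29}}{29} + 1, and B = 2 - A = 1 - \frac{3 \sqrt{29}}{29}.
So g(n) = \left(\frac{3 \sqrt{29}}{29} + 1\right)\left(\frac{3}{2} + \frac{\sqrt{29}}{2}\right)^n + \left(1 - \frac{3 \sqrt{29}}{29}\right)\left(\frac{3}{2} - \frac{\sqrt{29}}{2}\right)^n.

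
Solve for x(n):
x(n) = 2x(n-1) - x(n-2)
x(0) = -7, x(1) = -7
Characteristic equation: x² - 2x + 1 = 0, which is (x - (1))².
Repeated root r = 1.
General solution: x(n) = (A + Bn)·(1)^n.
From x(0) = -7: A = -7.
From x(1) = -7: (A + B)·(1) = -7 ⇒ B = 0.
So x(n) = \left(-7\right) \cdot (1)^n.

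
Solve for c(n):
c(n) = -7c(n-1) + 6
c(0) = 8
First-order linear non-homogeneous.
Homogeneous solution: c_h(n) = A·(-7)^n.
Try constant particular solution c_p = K: K = -7K + 6 ⇒ K = \frac{3}{4}.
General: c(n) = A·(-7)^n + \frac{3}{4}.
Apply c(0) = 8: A + \frac{3}{4} = 8 ⇒ A = \frac{29}{4}.
So c(n) = \frac{29 \left(-7\right)^{n}}{4} + \frac{3}{4}.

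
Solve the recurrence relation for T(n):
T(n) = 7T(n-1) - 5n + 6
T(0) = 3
First-order linear with linear forcing.
Homogeneous solution: T_h(n) = A·(7)^n.
Try particular T_p(n) = pn + q. Substituting:
  pn + q = 7(p(n-1) + q) - 5n + 6.
Matching the n-coefficient: p = 7p - 5 ⇒ p = \frac{5}{6}.
Matching constants: q = -7p + 7q + 6 ⇒ q = - \frac{1}{36}.
General: T(n) = A·(7)^n + \frac{5 n}{6} - \frac{1}{36}.
Apply T(0) = 3: A - \frac{1}{36} = 3 ⇒ A = \frac{109}{36}.
So T(n) = \frac{109 \cdot 7^{n}}{36} + \frac{5 n}{6} - \frac{1}{36}.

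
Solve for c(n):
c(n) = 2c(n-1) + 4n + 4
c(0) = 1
First-order linear with linear forcing.
Homogeneous solution: c_h(n) = A·(2)^n.
Try particular c_p(n) = pn + q. Substituting:
  pn + q = 2(p(n-1) + q) + 4n + 4.
Matching the n-coefficient: p = 2p + 4 ⇒ p = -4.
Matching constants: q = -2p + 2q + 4 ⇒ q = -12.
General: c(n) = A·(2)^n - 4 n - 12.
Apply c(0) = 1: A - 12 = 1 ⇒ A = 13.
So c(n) = 13 \cdot 2^{n} - 4 n - 12.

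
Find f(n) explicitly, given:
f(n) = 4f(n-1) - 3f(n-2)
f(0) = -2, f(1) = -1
Characteristic equation: x² - 4x + 3 = 0, which factors as (x - (1))(x - (3)) = 0.
Roots r₁ = 1, r₂ = 3 (distinct).
General solution: f(n) = A·(1)^n + B·(3)^n.
From f(0) = -2: A + B = -2.
From f(1) = -1: A + 3B = -1.
Solving: A = - \frac{5}{2}, B = \frac{1}{2}.
So f(n) = \frac{3^{n}}{2} - \frac{5}{2}.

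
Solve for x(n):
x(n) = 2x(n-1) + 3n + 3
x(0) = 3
First-order linear with linear forcing.
Homogeneous solution: x_h(n) = A·(2)^n.
Try particular x_p(n) = pn + q. Substituting:
  pn + q = 2(p(n-1) + q) + 3n + 3.
Matching the n-coefficient: p = 2p + 3 ⇒ p = -3.
Matching constants: q = -2p + 2q + 3 ⇒ q = -9.
General: x(n) = A·(2)^n - 3 n - 9.
Apply x(0) = 3: A - 9 = 3 ⇒ A = 12.
So x(n) = 12 \cdot 2^{n} - 3 n - 9.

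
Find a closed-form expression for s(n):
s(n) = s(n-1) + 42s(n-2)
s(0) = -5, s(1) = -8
Characteristic equation: x² - x - 42 = 0, which factors as (x - (-6))(x - (7)) = 0.
Roots r₁ = -6, r₂ = 7 (distinct).
General solution: s(n) = A·(-6)^n + B·(7)^n.
From s(0) = -5: A + B = -5.
From s(1) = -8: -6A + 7B = -8.
Solving: A = - \frac{27}{13}, B = - \frac{38}{13}.
So s(n) = - \frac{27 \left(-6\right)^{n}}{13} - \frac{38 \cdot 7^{n}}{13}.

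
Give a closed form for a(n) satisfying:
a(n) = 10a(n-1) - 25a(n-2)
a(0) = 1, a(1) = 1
Characteristic equation: x² - 10x + 25 = 0, which is (x - (5))².
Repeated root r = 5.
General solution: a(n) = (A + Bn)·(5)^n.
From a(0) = 1: A = 1.
From a(1) = 1: (A + B)·(5) = 1 ⇒ B = - \frac{4}{5}.
So a(n) = \left(1 - \frac{4 n}{5}\right) \cdot (5)^n.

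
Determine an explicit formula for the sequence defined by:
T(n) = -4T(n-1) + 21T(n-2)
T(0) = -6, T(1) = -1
Characteristic equation: x² + 4x - 21 = 0, which factors as (x - (-7))(x - (3)) = 0.
Roots r₁ = -7, r₂ = 3 (distinct).
General solution: T(n) = A·(-7)^n + B·(3)^n.
From T(0) = -6: A + B = -6.
From T(1) = -1: -7A + 3B = -1.
Solving: A = - \frac{17}{10}, B = - \frac{43}{10}.
So T(n) = - \frac{17 \left(-7\right)^{n}}{10} - \frac{43 \cdot 3^{n}}{10}.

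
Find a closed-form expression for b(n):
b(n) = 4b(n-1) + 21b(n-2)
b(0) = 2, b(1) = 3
Characteristic equation: x² - 4x - 21 = 0, which factors as (x - (7))(x - (-3)) = 0.
Roots r₁ = 7, r₂ = -3 (distinct).
General solution: b(n) = A·(7)^n + B·(-3)^n.
From b(0) = 2: A + B = 2.
From b(1) = 3: 7A - 3B = 3.
Solving: A = \frac{9}{10}, B = \frac{11}{10}.
So b(n) = \frac{11 \left(-3\right)^{n}}{10} + \frac{9 \cdot 7^{n}}{10}.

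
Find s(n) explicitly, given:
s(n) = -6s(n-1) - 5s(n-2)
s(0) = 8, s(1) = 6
Characteristic equation: x² + 6x + 5 = 0, which factors as (x - (-5))(x - (-1)) = 0.
Roots r₁ = -5, r₂ = -1 (distinct).
General solution: s(n) = A·(-5)^n + B·(-1)^n.
From s(0) = 8: A + B = 8.
From s(1) = 6: -5A - B = 6.
Solving: A = - \frac{7}{2}, B = \frac{23}{2}.
So s(n) = \frac{23 \left(-1\right)^{n}}{2} - \frac{7 \left(-5\right)^{n}}{2}.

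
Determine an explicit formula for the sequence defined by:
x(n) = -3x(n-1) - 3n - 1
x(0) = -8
First-order linear with linear forcing.
Homogeneous solution: x_h(n) = A·(-3)^n.
Try particular x_p(n) = pn + q. Substituting:
  pn + q = -3(p(n-1) + q) - 3n - 1.
Matching the n-coefficient: p = -3p - 3 ⇒ p = - \frac{3}{4}.
Matching constants: q = 3p - 3q - 1 ⇒ q = - \frac{13}{16}.
General: x(n) = A·(-3)^n - \frac{3 n}{4} - \frac{13}{16}.
Apply x(0) = -8: A - \frac{13}{16} = -8 ⇒ A = - \frac{115}{16}.
So x(n) = - \frac{115 \left(-3\right)^{n}}{16} - \frac{3 n}{4} - \frac{13}{16}.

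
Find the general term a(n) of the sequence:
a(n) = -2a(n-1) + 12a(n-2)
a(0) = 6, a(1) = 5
Characteristic equation: x² + 2x - 12 = 0.
Discriminant Δ = (-2)² + 4·(12) = 52.
Roots r₁,₂ = (-2 ± √52)/2, so r₁ = -1 + \sqrt{13}, r₂ = - \sqrt{13} - 1.
General solution: a(n) = A·r₁^n + B·r₂^n.
From the initial conditions, A + B = 6 and r₁A + r₂B = 5.
Since r₁ - r₂ = √52: A = (5 - (6)r₂)/√52 = \frac{11 \sqrt{13}}{26} + 3, and B = 6 - A = 3 - \frac{11 \sqrt{13}}{26}.
So a(n) = \left(\frac{11 \sqrt{13}}{26} + 3\right)\left(-1 + \sqrt{13}\right)^n + \left(3 - \frac{11 \sqrt{13}}{26}\right)\left(- \sqrt{13} - 1\right)^n.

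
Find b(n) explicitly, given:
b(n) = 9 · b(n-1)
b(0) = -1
Pure geometric recurrence with ratio 9.
By induction b(n) = b(0) · (9)^n = - 9^{n}.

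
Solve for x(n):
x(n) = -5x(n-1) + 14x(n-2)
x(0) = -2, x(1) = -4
Characteristic equation: x² + 5x - 14 = 0, which factors as (x - (-7))(x - (2)) = 0.
Roots r₁ = -7, r₂ = 2 (distinct).
General solution: x(n) = A·(-7)^n + B·(2)^n.
From x(0) = -2: A + B = -2.
From x(1) = -4: -7A + 2B = -4.
Solving: A = 0, B = -2.
So x(n) = - 2 \cdot 2^{n}.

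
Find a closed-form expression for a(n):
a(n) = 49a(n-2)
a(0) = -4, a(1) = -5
Characteristic equation: x² - 49 = 0, which factors as (x - (7))(x - (-7)) = 0.
Roots r₁ = 7, r₂ = -7 (distinct).
General solution: a(n) = A·(7)^n + B·(-7)^n.
From a(0) = -4: A + B = -4.
From a(1) = -5: 7A - 7B = -5.
Solving: A = - \frac{33}{14}, B = - \frac{23}{14}.
So a(n) = - \frac{23 \left(-7\right)^{n}}{14} - \frac{33 \cdot 7^{n}}{14}.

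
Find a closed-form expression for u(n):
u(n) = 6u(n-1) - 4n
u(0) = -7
First-order linear with linear forcing.
Homogeneous solution: u_h(n) = A·(6)^n.
Try particular u_p(n) = pn + q. Substituting:
  pn + q = 6(p(n-1) + q) - 4n.
Matching the n-coefficient: p = 6p - 4 ⇒ p = \frac{4}{5}.
Matching constants: q = -6p + 6q ⇒ q = \frac{24}{25}.
General: u(n) = A·(6)^n + \frac{4 n}{5} + \frac{24}{25}.
Apply u(0) = -7: A + \frac{24}{25} = -7 ⇒ A = - \frac{199}{25}.
So u(n) = - \frac{199 \cdot 6^{n}}{25} + \frac{4 n}{5} + \frac{24}{25}.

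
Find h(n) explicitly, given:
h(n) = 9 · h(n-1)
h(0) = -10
Pure geometric recurrence with ratio 9.
By induction h(n) = h(0) · (9)^n = - 10 \cdot 9^{n}.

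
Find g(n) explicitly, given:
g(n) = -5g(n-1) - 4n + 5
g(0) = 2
First-order linear with linear forcing.
Homogeneous solution: g_h(n) = A·(-5)^n.
Try particular g_p(n) = pn + q. Substituting:
  pn + q = -5(p(n-1) + q) - 4n + 5.
Matching the n-coefficient: p = -5p - 4 ⇒ p = - \frac{2}{3}.
Matching constants: q = 5p - 5q + 5 ⇒ q = \frac{5}{18}.
General: g(n) = A·(-5)^n - \frac{2 n}{3} + \frac{5}{18}.
Apply g(0) = 2: A + \frac{5}{18} = 2 ⇒ A = \frac{31}{18}.
So g(n) = \frac{31 \left(-5\right)^{n}}{18} - \frac{2 n}{3} + \frac{5}{18}.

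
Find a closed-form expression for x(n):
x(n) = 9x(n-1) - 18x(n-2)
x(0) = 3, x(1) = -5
Characteristic equation: x² - 9x + 18 = 0, which factors as (x - (3))(x - (6)) = 0.
Roots r₁ = 3, r₂ = 6 (distinct).
General solution: x(n) = A·(3)^n + B·(6)^n.
From x(0) = 3: A + B = 3.
From x(1) = -5: 3A + 6B = -5.
Solving: A = \frac{23}{3}, B = - \frac{14}{3}.
So x(n) = \frac{23 \cdot 3^{n}}{3} - \frac{14 \cdot 6^{n}}{3}.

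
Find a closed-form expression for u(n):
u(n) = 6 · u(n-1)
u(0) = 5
Pure geometric recurrence with ratio 6.
By induction u(n) = u(0) · (6)^n = 5 \cdot 6^{n}.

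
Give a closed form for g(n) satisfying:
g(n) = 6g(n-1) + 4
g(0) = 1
First-order linear non-homogeneous.
Homogeneous solution: g_h(n) = A·(6)^n.
Try constant particular solution g_p = K: K = 6K + 4 ⇒ K = - \frac{4}{5}.
General: g(n) = A·(6)^n - \frac{4}{5}.
Apply g(0) = 1: A - \frac{4}{5} = 1 ⇒ A = \frac{9}{5}.
So g(n) = \frac{9 \cdot 6^{n}}{5} - \frac{4}{5}.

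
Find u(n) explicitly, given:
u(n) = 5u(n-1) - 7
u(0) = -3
First-order linear non-homogeneous.
Homogeneous solution: u_h(n) = A·(5)^n.
Try constant particular solution u_p = K: K = 5K - 7 ⇒ K = \frac{7}{4}.
General: u(n) = A·(5)^n + \frac{7}{4}.
Apply u(0) = -3: A + \frac{7}{4} = -3 ⇒ A = - \frac{19}{4}.
So u(n) = \frac{7}{4} - \frac{19 \cdot 5^{n}}{4}.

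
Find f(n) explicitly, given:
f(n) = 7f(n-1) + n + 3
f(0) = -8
First-order linear with linear forcing.
Homogeneous solution: f_h(n) = A·(7)^n.
Try particular f_p(n) = pn + q. Substituting:
  pn + q = 7(p(n-1) + q) + n + 3.
Matching the n-coefficient: p = 7p + 1 ⇒ p = - \frac{1}{6}.
Matching constants: q = -7p + 7q + 3 ⇒ q = - \frac{25}{36}.
General: f(n) = A·(7)^n - \frac{n}{6} - \frac{25}{36}.
Apply f(0) = -8: A - \frac{25}{36} = -8 ⇒ A = - \frac{263}{36}.
So f(n) = - \frac{263 \cdot 7^{n}}{36} - \frac{n}{6} - \frac{25}{36}.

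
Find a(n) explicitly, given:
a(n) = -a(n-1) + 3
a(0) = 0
First-order linear non-homogeneous.
Homogeneous solution: a_h(n) = A·(-1)^n.
Try constant particular solution a_p = K: K = -K + 3 ⇒ K = \frac{3}{2}.
General: a(n) = A·(-1)^n + \frac{3}{2}.
Apply a(0) = 0: A + \frac{3}{2} = 0 ⇒ A = - \frac{3}{2}.
So a(n) = \frac{3}{2} - \frac{3 \left(-1\right)^{n}}{2}.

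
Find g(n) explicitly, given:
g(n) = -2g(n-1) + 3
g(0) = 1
First-order linear non-homogeneous.
Homogeneous solution: g_h(n) = A·(-2)^n.
Try constant particular solution g_p = K: K = -2K + 3 ⇒ K = 1.
General: g(n) = A·(-2)^n + 1.
Apply g(0) = 1: A + 1 = 1 ⇒ A = 0.
So g(n) = 1.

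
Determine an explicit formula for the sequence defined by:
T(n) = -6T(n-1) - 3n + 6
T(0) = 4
First-order linear with linear forcing.
Homogeneous solution: T_h(n) = A·(-6)^n.
Try particular T_p(n) = pn + q. Substituting:
  pn + q = -6(p(n-1) + q) - 3n + 6.
Matching the n-coefficient: p = -6p - 3 ⇒ p = - \frac{3}{7}.
Matching constants: q = 6p - 6q + 6 ⇒ q = \frac{24}{49}.
General: T(n) = A·(-6)^n - \frac{3 n}{7} + \frac{24}{49}.
Apply T(0) = 4: A + \frac{24}{49} = 4 ⇒ A = \frac{172}{49}.
So T(n) = \frac{172 \left(-6\right)^{n}}{49} - \frac{3 n}{7} + \frac{24}{49}.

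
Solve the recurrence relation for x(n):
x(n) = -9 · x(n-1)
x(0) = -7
Pure geometric recurrence with ratio -9.
By induction x(n) = x(0) · (-9)^n = - 7 \left(-9\right)^{n}.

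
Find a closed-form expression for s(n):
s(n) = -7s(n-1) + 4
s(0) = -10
First-order linear non-homogeneous.
Homogeneous solution: s_h(n) = A·(-7)^n.
Try constant particular solution s_p = K: K = -7K + 4 ⇒ K = \frac{1}{2}.
General: s(n) = A·(-7)^n + \frac{1}{2}.
Apply s(0) = -10: A + \frac{1}{2} = -10 ⇒ A = - \frac{21}{2}.
So s(n) = \frac{1}{2} - \frac{21 \left(-7\right)^{n}}{2}.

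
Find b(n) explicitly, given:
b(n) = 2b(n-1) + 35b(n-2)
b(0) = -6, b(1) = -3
Characteristic equation: x² - 2x - 35 = 0, which factors as (x - (7))(x - (-5)) = 0.
Roots r₁ = 7, r₂ = -5 (distinct).
General solution: b(n) = A·(7)^n + B·(-5)^n.
From b(0) = -6: A + B = -6.
From b(1) = -3: 7A - 5B = -3.
Solving: A = - \frac{11}{4}, B = - \frac{13}{4}.
So b(n) = - \frac{13 \left(-5\right)^{n}}{4} - \frac{11 \cdot 7^{n}}{4}.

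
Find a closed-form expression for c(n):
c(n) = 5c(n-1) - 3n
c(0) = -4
First-order linear with linear forcing.
Homogeneous solution: c_h(n) = A·(5)^n.
Try particular c_p(n) = pn + q. Substituting:
  pn + q = 5(p(n-1) + q) - 3n.
Matching the n-coefficient: p = 5p - 3 ⇒ p = \frac{3}{4}.
Matching constants: q = -5p + 5q ⇒ q = \frac{15}{16}.
General: c(n) = A·(5)^n + \frac{3 n}{4} + \frac{15}{16}.
Apply c(0) = -4: A + \frac{15}{16} = -4 ⇒ A = - \frac{79}{16}.
So c(n) = - \frac{79 \cdot 5^{n}}{16} + \frac{3 n}{4} + \frac{15}{16}.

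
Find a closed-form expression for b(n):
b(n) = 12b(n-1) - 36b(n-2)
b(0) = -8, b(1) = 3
Characteristic equation: x² - 12x + 36 = 0, which is (x - (6))².
Repeated root r = 6.
General solution: b(n) = (A + Bn)·(6)^n.
From b(0) = -8: A = -8.
From b(1) = 3: (A + B)·(6) = 3 ⇒ B = \frac{17}{2}.
So b(n) = \left(\frac{17 n}{2} - 8\right) \cdot (6)^n.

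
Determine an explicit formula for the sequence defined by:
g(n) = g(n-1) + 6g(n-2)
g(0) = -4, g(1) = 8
Characteristic equation: x² - x - 6 = 0, which factors as (x - (3))(x - (-2)) = 0.
Roots r₁ = 3, r₂ = -2 (distinct).
General solution: g(n) = A·(3)^n + B·(-2)^n.
From g(0) = -4: A + B = -4.
From g(1) = 8: 3A - 2B = 8.
Solving: A = 0, B = -4.
So g(n) = - 4 \left(-2\right)^{n}.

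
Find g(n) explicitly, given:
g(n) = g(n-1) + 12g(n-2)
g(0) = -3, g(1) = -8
Characteristic equation: x² - x - 12 = 0, which factors as (x - (-3))(x - (4)) = 0.
Roots r₁ = -3, r₂ = 4 (distinct).
General solution: g(n) = A·(-3)^n + B·(4)^n.
From g(0) = -3: A + B = -3.
From g(1) = -8: -3A + 4B = -8.
Solving: A = - \frac{4}{7}, B = - \frac{17}{7}.
So g(n) = - \frac{4 \left(-3\right)^{n}}{7} - \frac{17 \cdot 4^{n}}{7}.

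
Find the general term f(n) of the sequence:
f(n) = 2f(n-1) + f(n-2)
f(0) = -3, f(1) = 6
Characteristic equation: x² - 2x - 1 = 0.
Discriminant Δ = (2)² + 4·(1) = 8.
Roots r₁,₂ = (2 ± √8)/2, so r₁ = 1 + \sqrt{2}, r₂ = 1 - \sqrt{2}.
General solution: f(n) = A·r₁^n + B·r₂^n.
From the initial conditions, A + B = -3 and r₁A + r₂B = 6.
Since r₁ - r₂ = √8: A = (6 - (-3)r₂)/√8 = - \frac{3}{2} + \frac{9 \sqrt{2}}{4}, and B = -3 - A = - \frac{9 \sqrt{2}}{4} - \frac{3}{2}.
So f(n) = \left(- \frac{3}{2} + \frac{9 \sqrt{2}}{4}\right)\left(1 + \sqrt{2}\right)^n + \left(- \frac{9 \sqrt{2}}{4} - \frac{3}{2}\right)\left(1 - \sqrt{2}\right)^n.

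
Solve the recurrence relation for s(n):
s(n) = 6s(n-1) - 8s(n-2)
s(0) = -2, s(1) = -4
Characteristic equation: x² - 6x + 8 = 0, which factors as (x - (2))(x - (4)) = 0.
Roots r₁ = 2, r₂ = 4 (distinct).
General solution: s(n) = A·(2)^n + B·(4)^n.
From s(0) = -2: A + B = -2.
From s(1) = -4: 2A + 4B = -4.
Solving: A = -2, B = 0.
So s(n) = - 2 \cdot 2^{n}.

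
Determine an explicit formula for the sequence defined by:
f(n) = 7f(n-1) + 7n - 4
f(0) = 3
First-order linear with linear forcing.
Homogeneous solution: f_h(n) = A·(7)^n.
Try particular f_p(n) = pn + q. Substituting:
  pn + q = 7(p(n-1) + q) + 7n - 4.
Matching the n-coefficient: p = 7p + 7 ⇒ p = - \frac{7}{6}.
Matching constants: q = -7p + 7q - 4 ⇒ q = - \frac{25}{36}.
General: f(n) = A·(7)^n - \frac{7 n}{6} - \frac{25}{36}.
Apply f(0) = 3: A - \frac{25}{36} = 3 ⇒ A = \frac{133}{36}.
So f(n) = \frac{133 \cdot 7^{n}}{36} - \frac{7 n}{6} - \frac{25}{36}.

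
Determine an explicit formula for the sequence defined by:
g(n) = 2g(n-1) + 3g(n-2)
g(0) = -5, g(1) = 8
Characteristic equation: x² - 2x - 3 = 0, which factors as (x - (3))(x - (-1)) = 0.
Roots r₁ = 3, r₂ = -1 (distinct).
General solution: g(n) = A·(3)^n + B·(-1)^n.
From g(0) = -5: A + B = -5.
From g(1) = 8: 3A - B = 8.
Solving: A = \frac{3}{4}, B = - \frac{23}{4}.
So g(n) = - \frac{23 \left(-1\right)^{n}}{4} + \frac{3 \cdot 3^{n}}{4}.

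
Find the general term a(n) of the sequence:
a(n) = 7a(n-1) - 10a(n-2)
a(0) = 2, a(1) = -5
Characteristic equation: x² - 7x + 10 = 0, which factors as (x - (5))(x - (2)) = 0.
Roots r₁ = 5, r₂ = 2 (distinct).
General solution: a(n) = A·(5)^n + B·(2)^n.
From a(0) = 2: A + B = 2.
From a(1) = -5: 5A + 2B = -5.
Solving: A = -3, B = 5.
So a(n) = 5 \cdot 2^{n} - 3 \cdot 5^{n}.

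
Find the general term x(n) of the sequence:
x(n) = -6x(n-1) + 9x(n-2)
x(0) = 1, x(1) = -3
Characteristic equation: x² + 6x - 9 = 0.
Discriminant Δ = (-6)² + 4·(9) = 72.
Roots r₁,₂ = (-6 ± √72)/2, so r₁ = -3 + 3 \sqrt{2}, r₂ = - 3 \sqrt{2} - 3.
General solution: x(n) = A·r₁^n + B·r₂^n.
From the initial conditions, A + B = 1 and r₁A + r₂B = -3.
Since r₁ - r₂ = √72: A = (-3 - (1)r₂)/√72 = \frac{1}{2}, and B = 1 - A = \frac{1}{2}.
So x(n) = \left(\frac{1}{2}\right)\left(-3 + 3 \sqrt{2}\right)^n + \left(\frac{1}{2}\right)\left(- 3 \sqrt{2} - 3\right)^n.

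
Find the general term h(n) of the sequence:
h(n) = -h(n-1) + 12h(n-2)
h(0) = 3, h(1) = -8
Characteristic equation: x² + x - 12 = 0, which factors as (x - (3))(x - (-4)) = 0.
Roots r₁ = 3, r₂ = -4 (distinct).
General solution: h(n) = A·(3)^n + B·(-4)^n.
From h(0) = 3: A + B = 3.
From h(1) = -8: 3A - 4B = -8.
Solving: A = \frac{4}{7}, B = \frac{17}{7}.
So h(n) = \frac{17 \left(-4\right)^{n}}{7} + \frac{4 \cdot 3^{n}}{7}.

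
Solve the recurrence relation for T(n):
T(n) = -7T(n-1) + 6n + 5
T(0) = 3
First-order linear with linear forcing.
Homogeneous solution: T_h(n) = A·(-7)^n.
Try particular T_p(n) = pn + q. Substituting:
  pn + q = -7(p(n-1) + q) + 6n + 5.
Matching the n-coefficient: p = -7p + 6 ⇒ p = \frac{3}{4}.
Matching constants: q = 7p - 7q + 5 ⇒ q = \frac{41}{32}.
General: T(n) = A·(-7)^n + \frac{3 n}{4} + \frac{41}{32}.
Apply T(0) = 3: A + \frac{41}{32} = 3 ⇒ A = \frac{55}{32}.
So T(n) = \frac{55 \left(-7\right)^{n}}{32} + \frac{3 n}{4} + \frac{41}{32}.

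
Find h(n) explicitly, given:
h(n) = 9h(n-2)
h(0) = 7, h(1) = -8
Characteristic equation: x² - 9 = 0, which factors as (x - (-3))(x - (3)) = 0.
Roots r₁ = -3, r₂ = 3 (distinct).
General solution: h(n) = A·(-3)^n + B·(3)^n.
From h(0) = 7: A + B = 7.
From h(1) = -8: -3A + 3B = -8.
Solving: A = \frac{29}{6}, B = \frac{13}{6}.
So h(n) = \frac{29 \left(-3\right)^{n}}{6} + \frac{13 \cdot 3^{n}}{6}.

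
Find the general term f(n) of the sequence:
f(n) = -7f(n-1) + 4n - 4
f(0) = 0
First-order linear with linear forcing.
Homogeneous solution: f_h(n) = A·(-7)^n.
Try particular f_p(n) = pn + q. Substituting:
  pn + q = -7(p(n-1) + q) + 4n - 4.
Matching the n-coefficient: p = -7p + 4 ⇒ p = \frac{1}{2}.
Matching constants: q = 7p - 7q - 4 ⇒ q = - \frac{1}{16}.
General: f(n) = A·(-7)^n + \frac{n}{2} - \frac{1}{16}.
Apply f(0) = 0: A - \frac{1}{16} = 0 ⇒ A = \frac{1}{16}.
So f(n) = \frac{\left(-7\right)^{n}}{16} + \frac{n}{2} - \frac{1}{16}.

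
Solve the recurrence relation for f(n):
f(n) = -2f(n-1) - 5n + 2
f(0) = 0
First-order linear with linear forcing.
Homogeneous solution: f_h(n) = A·(-2)^n.
Try particular f_p(n) = pn + q. Substituting:
  pn + q = -2(p(n-1) + q) - 5n + 2.
Matching the n-coefficient: p = -2p - 5 ⇒ p = - \frac{5}{3}.
Matching constants: q = 2p - 2q + 2 ⇒ q = - \frac{4}{9}.
General: f(n) = A·(-2)^n - \frac{5 n}{3} - \frac{4}{9}.
Apply f(0) = 0: A - \frac{4}{9} = 0 ⇒ A = \frac{4}{9}.
So f(n) = \frac{4 \left(-2\right)^{n}}{9} - \frac{5 n}{3} - \frac{4}{9}.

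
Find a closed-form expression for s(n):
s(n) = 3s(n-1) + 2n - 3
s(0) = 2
First-order linear with linear forcing.
Homogeneous solution: s_h(n) = A·(3)^n.
Try particular s_p(n) = pn + q. Substituting:
  pn + q = 3(p(n-1) + q) + 2n - 3.
Matching the n-coefficient: p = 3p + 2 ⇒ p = -1.
Matching constants: q = -3p + 3q - 3 ⇒ q = 0.
General: s(n) = A·(3)^n - n + 0.
Apply s(0) = 2: A + 0 = 2 ⇒ A = 2.
So s(n) = 2 \cdot 3^{n} - n.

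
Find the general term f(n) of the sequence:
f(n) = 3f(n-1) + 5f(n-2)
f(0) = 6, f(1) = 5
Characteristic equation: x² - 3x - 5 = 0.
Discriminant Δ = (3)² + 4·(5) = 29.
Roots r₁,₂ = (3 ± √29)/2, so r₁ = \frac{3}{2} + \frac{\sqrt{29}}{2}, r₂ = \frac{3}{2} - \frac{\sqrt{29}}{2}.
General solution: f(n) = A·r₁^n + B·r₂^n.
From the initial conditions, A + B = 6 and r₁A + r₂B = 5.
Since r₁ - r₂ = √29: A = (5 - (6)r₂)/√29 = 3 - \frac{4 \sqrt{29}}{29}, and B = 6 - A = \frac{4 \sqrt{29}}{29} + 3.
So f(n) = \left(3 - \frac{4 \sqrt{29}}{29}\right)\left(\frac{3}{2} + \frac{\sqrt{29}}{2}\right)^n + \left(\frac{4 \sqrt{29}}{29} + 3\right)\left(\frac{3}{2} - \frac{\sqrt{29}}{2}\right)^n.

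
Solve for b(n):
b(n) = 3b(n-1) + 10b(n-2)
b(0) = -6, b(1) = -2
Characteristic equation: x² - 3x - 10 = 0, which factors as (x - (-2))(x - (5)) = 0.
Roots r₁ = -2, r₂ = 5 (distinct).
General solution: b(n) = A·(-2)^n + B·(5)^n.
From b(0) = -6: A + B = -6.
From b(1) = -2: -2A + 5B = -2.
Solving: A = -4, B = -2.
So b(n) = - 4 \left(-2\right)^{n} - 2 \cdot 5^{n}.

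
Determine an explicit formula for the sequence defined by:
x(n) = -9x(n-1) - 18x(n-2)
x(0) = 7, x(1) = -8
Characteristic equation: x² + 9x + 18 = 0, which factors as (x - (-3))(x - (-6)) = 0.
Roots r₁ = -3, r₂ = -6 (distinct).
General solution: x(n) = A·(-3)^n + B·(-6)^n.
From x(0) = 7: A + B = 7.
From x(1) = -8: -3A - 6B = -8.
Solving: A = \frac{34}{3}, B = - \frac{13}{3}.
So x(n) = \frac{34 \left(-3\right)^{n}}{3} - \frac{13 \left(-6\right)^{n}}{3}.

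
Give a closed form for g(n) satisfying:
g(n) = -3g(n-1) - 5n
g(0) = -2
First-order linear with linear forcing.
Homogeneous solution: g_h(n) = A·(-3)^n.
Try particular g_p(n) = pn + q. Substituting:
  pn + q = -3(p(n-1) + q) - 5n.
Matching the n-coefficient: p = -3p - 5 ⇒ p = - \frac{5}{4}.
Matching constants: q = 3p - 3q ⇒ q = - \frac{15}{16}.
General: g(n) = A·(-3)^n - \frac{5 n}{4} - \frac{15}{16}.
Apply g(0) = -2: A - \frac{15}{16} = -2 ⇒ A = - \frac{17}{16}.
So g(n) = - \frac{17 \left(-3\right)^{n}}{16} - \frac{5 n}{4} - \frac{15}{16}.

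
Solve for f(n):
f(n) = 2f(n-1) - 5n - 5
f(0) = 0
First-order linear with linear forcing.
Homogeneous solution: f_h(n) = A·(2)^n.
Try particular f_p(n) = pn + q. Substituting:
  pn + q = 2(p(n-1) + q) - 5n - 5.
Matching the n-coefficient: p = 2p - 5 ⇒ p = 5.
Matching constants: q = -2p + 2q - 5 ⇒ q = 15.
General: f(n) = A·(2)^n + 5 n + 15.
Apply f(0) = 0: A + 15 = 0 ⇒ A = -15.
So f(n) = - 15 \cdot 2^{n} + 5 n + 15.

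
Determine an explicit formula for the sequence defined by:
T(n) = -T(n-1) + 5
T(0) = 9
First-order linear non-homogeneous.
Homogeneous solution: T_h(n) = A·(-1)^n.
Try constant particular solution T_p = K: K = -K + 5 ⇒ K = \frac{5}{2}.
General: T(n) = A·(-1)^n + \frac{5}{2}.
Apply T(0) = 9: A + \frac{5}{2} = 9 ⇒ A = \frac{13}{2}.
So T(n) = \frac{13 \left(-1\right)^{n}}{2} + \frac{5}{2}.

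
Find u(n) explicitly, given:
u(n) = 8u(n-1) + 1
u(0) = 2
First-order linear non-homogeneous.
Homogeneous solution: u_h(n) = A·(8)^n.
Try constant particular solution u_p = K: K = 8K + 1 ⇒ K = - \frac{1}{7}.
General: u(n) = A·(8)^n - \frac{1}{7}.
Apply u(0) = 2: A - \frac{1}{7} = 2 ⇒ A = \frac{15}{7}.
So u(n) = \frac{15 \cdot 8^{n}}{7} - \frac{1}{7}.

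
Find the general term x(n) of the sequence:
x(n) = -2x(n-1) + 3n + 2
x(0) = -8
First-order linear with linear forcing.
Homogeneous solution: x_h(n) = A·(-2)^n.
Try particular x_p(n) = pn + q. Substituting:
  pn + q = -2(p(n-1) + q) + 3n + 2.
Matching the n-coefficient: p = -2p + 3 ⇒ p = 1.
Matching constants: q = 2p - 2q + 2 ⇒ q = \frac{4}{3}.
General: x(n) = A·(-2)^n + n + \frac{4}{3}.
Apply x(0) = -8: A + \frac{4}{3} = -8 ⇒ A = - \frac{28}{3}.
So x(n) = - \frac{28 \left(-2\right)^{n}}{3} + n + \frac{4}{3}.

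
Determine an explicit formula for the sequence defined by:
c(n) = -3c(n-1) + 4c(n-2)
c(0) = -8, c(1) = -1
Characteristic equation: x² + 3x - 4 = 0, which factors as (x - (1))(x - (-4)) = 0.
Roots r₁ = 1, r₂ = -4 (distinct).
General solution: c(n) = A·(1)^n + B·(-4)^n.
From c(0) = -8: A + B = -8.
From c(1) = -1: A - 4B = -1.
Solving: A = - \frac{33}{5}, B = - \frac{7}{5}.
So c(n) = - \frac{7 \left(-4\right)^{n}}{5} - \frac{33}{5}.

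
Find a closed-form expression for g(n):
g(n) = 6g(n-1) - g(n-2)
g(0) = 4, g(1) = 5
Characteristic equation: x² - 6x + 1 = 0.
Discriminant Δ = (6)² + 4·(-1) = 32.
Roots r₁,₂ = (6 ± √32)/2, so r₁ = 2 \sqrt{2} + 3, r₂ = 3 - 2 \sqrt{2}.
General solution: g(n) = A·r₁^n + B·r₂^n.
From the initial conditions, A + B = 4 and r₁A + r₂B = 5.
Since r₁ - r₂ = √32: A = (5 - (4)r₂)/√32 = 2 - \frac{7 \sqrt{2}}{8}, and B = 4 - A = \frac{7 \sqrt{2}}{8} + 2.
So g(n) = \left(2 - \frac{7 \sqrt{2}}{8}\right)\left(2 \sqrt{2} + 3\right)^n + \left(\frac{7 \sqrt{2}}{8} + 2\right)\left(3 - 2 \sqrt{2}\right)^n.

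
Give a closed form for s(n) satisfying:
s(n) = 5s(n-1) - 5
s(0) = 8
First-order linear non-homogeneous.
Homogeneous solution: s_h(n) = A·(5)^n.
Try constant particular solution s_p = K: K = 5K - 5 ⇒ K = \frac{5}{4}.
General: s(n) = A·(5)^n + \frac{5}{4}.
Apply s(0) = 8: A + \frac{5}{4} = 8 ⇒ A = \frac{27}{4}.
So s(n) = \frac{27 \cdot 5^{n}}{4} + \frac{5}{4}.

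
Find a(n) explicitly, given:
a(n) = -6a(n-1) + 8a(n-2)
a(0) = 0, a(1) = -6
Characteristic equation: x² + 6x - 8 = 0.
Discriminant Δ = (-6)² + 4·(8) = 68.
Roots r₁,₂ = (-6 ± √68)/2, so r₁ = -3 + \sqrt{17}, r₂ = - \sqrt{17} - 3.
General solution: a(n) = A·r₁^n + B·r₂^n.
From the initial conditions, A + B = 0 and r₁A + r₂B = -6.
Since r₁ - r₂ = √68: A = (-6 - (0)r₂)/√68 = - \frac{3 \sqrt{17}}{17}, and B = 0 - A = \frac{3 \sqrt{17}}{17}.
So a(n) = \left(- \frac{3 \sqrt{17}}{17}\right)\left(-3 + \sqrt{17}\right)^n + \left(\frac{3 \sqrt{17}}{17}\right)\left(- \sqrt{17} - 3\right)^n.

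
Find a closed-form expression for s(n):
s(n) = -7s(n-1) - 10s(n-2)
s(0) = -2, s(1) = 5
Characteristic equation: x² + 7x + 10 = 0, which factors as (x - (-5))(x - (-2)) = 0.
Roots r₁ = -5, r₂ = -2 (distinct).
General solution: s(n) = A·(-5)^n + B·(-2)^n.
From s(0) = -2: A + B = -2.
From s(1) = 5: -5A - 2B = 5.
Solving: A = - \frac{1}{3}, B = - \frac{5}{3}.
So s(n) = - \frac{5 \left(-2\right)^{n}}{3} - \frac{\left(-5\right)^{n}}{3}.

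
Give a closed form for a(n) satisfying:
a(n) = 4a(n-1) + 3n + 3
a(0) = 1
First-order linear with linear forcing.
Homogeneous solution: a_h(n) = A·(4)^n.
Try particular a_p(n) = pn + q. Substituting:
  pn + q = 4(p(n-1) + q) + 3n + 3.
Matching the n-coefficient: p = 4p + 3 ⇒ p = -1.
Matching constants: q = -4p + 4q + 3 ⇒ q = - \frac{7}{3}.
General: a(n) = A·(4)^n - n - \frac{7}{3}.
Apply a(0) = 1: A - \frac{7}{3} = 1 ⇒ A = \frac{10}{3}.
So a(n) = \frac{10 \cdot 4^{n}}{3} - n - \frac{7}{3}.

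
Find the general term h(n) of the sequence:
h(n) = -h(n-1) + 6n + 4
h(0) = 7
First-order linear with linear forcing.
Homogeneous solution: h_h(n) = A·(-1)^n.
Try particular h_p(n) = pn + q. Substituting:
  pn + q = -(p(n-1) + q) + 6n + 4.
Matching the n-coefficient: p = -p + 6 ⇒ p = 3.
Matching constants: q = p - q + 4 ⇒ q = \frac{7}{2}.
General: h(n) = A·(-1)^n + 3 n + \frac{7}{2}.
Apply h(0) = 7: A + \frac{7}{2} = 7 ⇒ A = \frac{7}{2}.
So h(n) = \frac{7 \left(-1\right)^{n}}{2} + 3 n + \frac{7}{2}.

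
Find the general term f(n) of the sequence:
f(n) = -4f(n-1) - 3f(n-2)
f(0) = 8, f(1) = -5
Characteristic equation: x² + 4x + 3 = 0, which factors as (x - (-3))(x - (-1)) = 0.
Roots r₁ = -3, r₂ = -1 (distinct).
General solution: f(n) = A·(-3)^n + B·(-1)^n.
From f(0) = 8: A + B = 8.
From f(1) = -5: -3A - B = -5.
Solving: A = - \frac{3}{2}, B = \frac{19}{2}.
So f(n) = \frac{19 \left(-1\right)^{n}}{2} - \frac{3 \left(-3\right)^{n}}{2}.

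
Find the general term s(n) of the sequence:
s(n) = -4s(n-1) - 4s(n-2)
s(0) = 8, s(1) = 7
Characteristic equation: x² + 4x + 4 = 0, which is (x - (-2))².
Repeated root r = -2.
General solution: s(n) = (A + Bn)·(-2)^n.
From s(0) = 8: A = 8.
From s(1) = 7: (A + B)·(-2) = 7 ⇒ B = - \frac{23}{2}.
So s(n) = \left(8 - \frac{23 n}{2}\right) \cdot (-2)^n.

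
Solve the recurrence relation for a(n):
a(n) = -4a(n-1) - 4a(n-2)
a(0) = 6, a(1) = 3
Characteristic equation: x² + 4x + 4 = 0, which is (x - (-2))².
Repeated root r = -2.
General solution: a(n) = (A + Bn)·(-2)^n.
From a(0) = 6: A = 6.
From a(1) = 3: (A + B)·(-2) = 3 ⇒ B = - \frac{15}{2}.
So a(n) = \left(6 - \frac{15 n}{2}\right) \cdot (-2)^n.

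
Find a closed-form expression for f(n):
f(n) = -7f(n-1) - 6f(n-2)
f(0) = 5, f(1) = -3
Characteristic equation: x² + 7x + 6 = 0, which factors as (x - (-1))(x - (-6)) = 0.
Roots r₁ = -1, r₂ = -6 (distinct).
General solution: f(n) = A·(-1)^n + B·(-6)^n.
From f(0) = 5: A + B = 5.
From f(1) = -3: -A - 6B = -3.
Solving: A = \frac{27}{5}, B = - \frac{2}{5}.
So f(n) = \frac{27 \left(-1\right)^{n}}{5} - \frac{2 \left(-6\right)^{n}}{5}.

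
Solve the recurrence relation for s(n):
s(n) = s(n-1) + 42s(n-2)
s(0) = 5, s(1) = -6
Characteristic equation: x² - x - 42 = 0, which factors as (x - (7))(x - (-6)) = 0.
Roots r₁ = 7, r₂ = -6 (distinct).
General solution: s(n) = A·(7)^n + B·(-6)^n.
From s(0) = 5: A + B = 5.
From s(1) = -6: 7A - 6B = -6.
Solving: A = \frac{24}{13}, B = \frac{41}{13}.
So s(n) = \frac{41 \left(-6\right)^{n}}{13} + \frac{24 \cdot 7^{n}}{13}.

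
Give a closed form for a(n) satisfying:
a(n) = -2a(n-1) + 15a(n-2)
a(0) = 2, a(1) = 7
Characteristic equation: x² + 2x - 15 = 0, which factors as (x - (-5))(x - (3)) = 0.
Roots r₁ = -5, r₂ = 3 (distinct).
General solution: a(n) = A·(-5)^n + B·(3)^n.
From a(0) = 2: A + B = 2.
From a(1) = 7: -5A + 3B = 7.
Solving: A = - \frac{1}{8}, B = \frac{17}{8}.
So a(n) = - \frac{\left(-5\right)^{n}}{8} + \frac{17 \cdot 3^{n}}{8}.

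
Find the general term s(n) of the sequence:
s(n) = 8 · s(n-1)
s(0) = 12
Pure geometric recurrence with ratio 8.
By induction s(n) = s(0) · (8)^n = 12 \cdot 8^{n}.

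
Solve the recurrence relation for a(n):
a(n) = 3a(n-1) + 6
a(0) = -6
First-order linear non-homogeneous.
Homogeneous solution: a_h(n) = A·(3)^n.
Try constant particular solution a_p = K: K = 3K + 6 ⇒ K = -3.
General: a(n) = A·(3)^n - 3.
Apply a(0) = -6: A - 3 = -6 ⇒ A = -3.
So a(n) = - 3 \cdot 3^{n} - 3.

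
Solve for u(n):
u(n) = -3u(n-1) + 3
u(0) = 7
First-order linear non-homogeneous.
Homogeneous solution: u_h(n) = A·(-3)^n.
Try constant particular solution u_p = K: K = -3K + 3 ⇒ K = \frac{3}{4}.
General: u(n) = A·(-3)^n + \frac{3}{4}.
Apply u(0) = 7: A + \frac{3}{4} = 7 ⇒ A = \frac{25}{4}.
So u(n) = \frac{25 \left(-3\right)^{n}}{4} + \frac{3}{4}.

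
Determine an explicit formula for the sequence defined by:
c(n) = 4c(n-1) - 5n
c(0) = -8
First-order linear with linear forcing.
Homogeneous solution: c_h(n) = A·(4)^n.
Try particular c_p(n) = pn + q. Substituting:
  pn + q = 4(p(n-1) + q) - 5n.
Matching the n-coefficient: p = 4p - 5 ⇒ p = \frac{5}{3}.
Matching constants: q = -4p + 4q ⇒ q = \frac{20}{9}.
General: c(n) = A·(4)^n + \frac{5 n}{3} + \frac{20}{9}.
Apply c(0) = -8: A + \frac{20}{9} = -8 ⇒ A = - \frac{92}{9}.
So c(n) = - \frac{92 \cdot 4^{n}}{9} + \frac{5 n}{3} + \frac{20}{9}.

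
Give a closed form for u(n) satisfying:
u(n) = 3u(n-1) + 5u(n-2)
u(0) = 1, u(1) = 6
Characteristic equation: x² - 3x - 5 = 0.
Discriminant Δ = (3)² + 4·(5) = 29.
Roots r₁,₂ = (3 ± √29)/2, so r₁ = \frac{3}{2} + \frac{\sqrt{29}}{2}, r₂ = \frac{3}{2} - \frac{\sqrt{29}}{2}.
General solution: u(n) = A·r₁^n + B·r₂^n.
From the initial conditions, A + B = 1 and r₁A + r₂B = 6.
Since r₁ - r₂ = √29: A = (6 - (1)r₂)/√29 = \frac{1}{2} + \frac{9 \sqrt{29}}{58}, and B = 1 - A = \frac{1}{2} - \frac{9 \sqrt{29}}{58}.
So u(n) = \left(\frac{1}{2} + \frac{9 \sqrt{29}}{58}\right)\left(\frac{3}{2} + \frac{\sqrt{29}}{2}\right)^n + \left(\frac{1}{2} - \frac{9 \sqrt{29}}{58}\right)\left(\frac{3}{2} - \frac{\sqrt{29}}{2}\right)^n.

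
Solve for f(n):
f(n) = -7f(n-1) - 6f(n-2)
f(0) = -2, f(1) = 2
Characteristic equation: x² + 7x + 6 = 0, which factors as (x - (-6))(x - (-1)) = 0.
Roots r₁ = -6, r₂ = -1 (distinct).
General solution: f(n) = A·(-6)^n + B·(-1)^n.
From f(0) = -2: A + B = -2.
From f(1) = 2: -6A - B = 2.
Solving: A = 0, B = -2.
So f(n) = - 2 \left(-1\right)^{n}.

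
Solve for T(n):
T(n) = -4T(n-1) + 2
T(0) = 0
First-order linear non-homogeneous.
Homogeneous solution: T_h(n) = A·(-4)^n.
Try constant particular solution T_p = K: K = -4K + 2 ⇒ K = \frac{2}{5}.
General: T(n) = A·(-4)^n + \frac{2}{5}.
Apply T(0) = 0: A + \frac{2}{5} = 0 ⇒ A = - \frac{2}{5}.
So T(n) = \frac{2}{5} - \frac{2 \left(-4\right)^{n}}{5}.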